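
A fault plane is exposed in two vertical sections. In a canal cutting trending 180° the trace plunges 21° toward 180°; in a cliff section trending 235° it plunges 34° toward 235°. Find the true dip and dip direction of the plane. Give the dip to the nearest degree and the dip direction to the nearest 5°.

true dip 34°, dip direction 235°

The two traces are lines in the plane: v₁ = (sin 180°·cos 21°, cos 180°·cos 21°, −sin 21°), v₂ = (sin 235°·cos 34°, cos 235°·cos 34°, −sin 34°).
The plane normal is n = v₁ × v₂ ∝ (-0.352, -0.243, 0.634).
True dip = arccos(n_z / |n|) = arccos(0.8290) = 34.0°.
Dip direction = azimuth of (n_x, n_y) = atan2(-0.352, -0.243) = 235°.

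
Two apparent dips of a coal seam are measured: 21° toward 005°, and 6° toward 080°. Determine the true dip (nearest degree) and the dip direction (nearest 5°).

true dip 21°, dip direction 005°

Represent each trace as a vector plunging at its apparent dip toward its trend (east-north-up frame): v₁ = (0.081, 0.930, -0.358), v₂ = (0.979, 0.173, -0.105).
Cross product v₁ × v₂ gives the pole to the plane: n ∝ (0.035, 0.342, 0.897).
tan δ = √(n_x²+n_y²)/n_z = 0.344/0.897, so δ = 21.0°.
The horizontal component of n points toward azimuth atan2(n_x, n_y) = 6°, the dip direction.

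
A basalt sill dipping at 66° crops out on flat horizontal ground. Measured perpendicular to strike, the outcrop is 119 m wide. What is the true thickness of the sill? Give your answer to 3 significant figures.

True thickness t = w · sin(dip) = 119 × sin 66°
t = 119 × 0.9135 = 108.712 m

109 m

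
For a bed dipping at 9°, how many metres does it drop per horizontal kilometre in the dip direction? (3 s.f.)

158 m

drop per km = 1000 × tan 9° = 1000 × 0.1584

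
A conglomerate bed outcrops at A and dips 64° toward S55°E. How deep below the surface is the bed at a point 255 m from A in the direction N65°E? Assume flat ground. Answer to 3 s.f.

The hole lies 60° from the dip direction, so the down-dip offset is 255 × cos 60° = 127.50 m.
Depth = down-dip offset × tan(dip) = 127.50 × tan 64° = 127.50 × 2.0503
Depth = 261.41 m

261 m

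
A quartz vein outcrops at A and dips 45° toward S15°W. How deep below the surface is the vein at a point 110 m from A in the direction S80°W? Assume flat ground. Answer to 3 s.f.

The hole lies 65° from the dip direction, so the down-dip offset is 110 × cos 65° = 46.49 m.
Depth = down-dip offset × tan(dip) = 46.49 × tan 45° = 46.49 × 1.0000
Depth = 46.49 m

46.5 m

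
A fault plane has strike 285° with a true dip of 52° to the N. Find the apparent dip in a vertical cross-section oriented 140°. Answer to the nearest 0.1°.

36.3°

The section lies 35° from the strike.
tan α = tan 52° × sin 35° = 1.2799 × 0.5736 = 0.7341
α = arctan(0.7341) = 36.28°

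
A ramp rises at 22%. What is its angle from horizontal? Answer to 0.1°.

12.4°

tan θ = 22/100 = 0.2200
θ = arctan(0.2200) = 12.41°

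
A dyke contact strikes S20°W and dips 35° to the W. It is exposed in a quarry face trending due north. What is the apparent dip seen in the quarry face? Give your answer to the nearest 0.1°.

13.5°

The strike is S20°W and the section trends due north; the acute angle between them is β = 20°.
tan α = tan 35° × sin 20° = 0.7002 × 0.3420 = 0.2395
α = arctan(0.2395) = 13.47°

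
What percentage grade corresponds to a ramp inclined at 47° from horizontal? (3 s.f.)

grade % = 100 × tan 47° = 100 × 1.0724

107%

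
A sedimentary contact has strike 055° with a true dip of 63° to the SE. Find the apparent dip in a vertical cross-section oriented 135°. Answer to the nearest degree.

The section lies 80° from the strike.
tan(apparent dip) = tan 63° · sin 80° = 1.9328
apparent dip = arctan 1.9328 = 62.64°

63°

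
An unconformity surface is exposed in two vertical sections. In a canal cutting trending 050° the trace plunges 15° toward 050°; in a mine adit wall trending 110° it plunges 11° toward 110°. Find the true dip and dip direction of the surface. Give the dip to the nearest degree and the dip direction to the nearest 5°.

true dip 15°, dip direction 065°

Each apparent-dip line lies in the plane. As unit vectors (x east, y north, z up), v₁ plunges 15°→050° and v₂ plunges 11°→110°.
Cross product v₁ × v₂ gives the pole to the plane: n ∝ (0.205, 0.098, 0.821).
tan δ = √(n_x²+n_y²)/n_z = 0.227/0.821, so δ = 15.5°.
The horizontal component of n points toward azimuth atan2(n_x, n_y) = 65°, the dip direction.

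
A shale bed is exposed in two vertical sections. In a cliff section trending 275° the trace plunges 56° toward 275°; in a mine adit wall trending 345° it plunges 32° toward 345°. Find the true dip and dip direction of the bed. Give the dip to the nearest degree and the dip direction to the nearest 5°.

true dip 56°, dip direction 280°

The two traces are lines in the plane: v₁ = (sin 275°·cos 56°, cos 275°·cos 56°, −sin 56°), v₂ = (sin 345°·cos 32°, cos 345°·cos 32°, −sin 32°).
n = v₁ × v₂ = (-0.653, 0.113, 0.446) (taken with n_z > 0).
Dip δ = arctan(|n_h|/n_z) = arctan(0.663/0.446) = 56.1°.
The horizontal component of n points toward azimuth atan2(n_x, n_y) = 280°, the dip direction.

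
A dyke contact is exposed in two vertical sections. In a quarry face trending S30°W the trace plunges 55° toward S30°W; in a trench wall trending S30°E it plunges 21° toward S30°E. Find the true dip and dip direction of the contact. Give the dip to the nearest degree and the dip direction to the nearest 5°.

The two traces are lines in the plane: v₁ = (sin 210°·cos 55°, cos 210°·cos 55°, −sin 55°), v₂ = (sin 150°·cos 21°, cos 150°·cos 21°, −sin 21°).
n = v₁ × v₂ = (-0.484, -0.485, 0.464) (taken with n_z > 0).
tan δ = √(n_x²+n_y²)/n_z = 0.685/0.464, so δ = 55.9°.
Dip direction = azimuth of (n_x, n_y) = atan2(-0.484, -0.485) = 225°.

true dip 56°, dip direction 225°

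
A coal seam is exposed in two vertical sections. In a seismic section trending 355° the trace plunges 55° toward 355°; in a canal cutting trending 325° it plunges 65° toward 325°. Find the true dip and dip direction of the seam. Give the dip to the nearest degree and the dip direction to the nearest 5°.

Each apparent-dip line lies in the plane. As unit vectors (x east, y north, z up), v₁ plunges 55°→355° and v₂ plunges 65°→325°.
Cross product v₁ × v₂ gives the pole to the plane: n ∝ (-0.234, 0.153, 0.121).
Dip δ = arctan(|n_h|/n_z) = arctan(0.280/0.121) = 66.6°.
The horizontal component of n points toward azimuth atan2(n_x, n_y) = 303°, the dip direction.

true dip 67°, dip direction 305°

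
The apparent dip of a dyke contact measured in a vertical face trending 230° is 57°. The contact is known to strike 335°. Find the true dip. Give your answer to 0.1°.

The section is 75° from the strike.
tan(true dip) = tan 57° / sin 75° = 1.5942
true dip = arctan 1.5942 = 57.90°

57.9°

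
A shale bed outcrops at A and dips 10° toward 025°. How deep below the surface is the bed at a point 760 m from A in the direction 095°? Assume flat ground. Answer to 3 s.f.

The hole lies 70° from the dip direction, so the down-dip offset is 760 × cos 70° = 259.94 m.
Depth = down-dip offset × tan(dip) = 259.94 × tan 10° = 259.94 × 0.1763
Depth = 45.83 m

45.8 m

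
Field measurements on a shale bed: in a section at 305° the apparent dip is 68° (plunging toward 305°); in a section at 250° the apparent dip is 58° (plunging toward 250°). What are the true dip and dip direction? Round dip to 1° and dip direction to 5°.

Each apparent-dip line lies in the plane. As unit vectors (x east, y north, z up), v₁ plunges 68°→305° and v₂ plunges 58°→250°.
Cross product v₁ × v₂ gives the pole to the plane: n ∝ (-0.350, 0.201, 0.163).
tan δ = √(n_x²+n_y²)/n_z = 0.404/0.163, so δ = 68.1°.
Dip direction = azimuth of (n_x, n_y) = atan2(-0.350, 0.201) = 300°.

true dip 68°, dip direction 300°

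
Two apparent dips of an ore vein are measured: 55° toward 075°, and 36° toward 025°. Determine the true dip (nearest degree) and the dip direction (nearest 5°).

true dip 55°, dip direction 085°

The two traces are lines in the plane: v₁ = (sin 75°·cos 55°, cos 75°·cos 55°, −sin 55°), v₂ = (sin 25°·cos 36°, cos 25°·cos 36°, −sin 36°).
n = v₁ × v₂ = (0.513, 0.046, 0.355) (taken with n_z > 0).
tan δ = √(n_x²+n_y²)/n_z = 0.515/0.355, so δ = 55.4°.
Dip direction = azimuth of (n_x, n_y) = atan2(0.513, 0.046) = 85°.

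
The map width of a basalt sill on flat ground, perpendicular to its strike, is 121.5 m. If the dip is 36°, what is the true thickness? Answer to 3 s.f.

True thickness t = w · sin(dip) = 121.5 × sin 36°
t = 121.5 × 0.5878 = 71.416 m

71.4 m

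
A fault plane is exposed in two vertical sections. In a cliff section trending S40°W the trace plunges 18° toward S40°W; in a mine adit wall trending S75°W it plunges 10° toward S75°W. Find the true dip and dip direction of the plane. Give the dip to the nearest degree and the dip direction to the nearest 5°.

Represent each trace as a vector plunging at its apparent dip toward its trend (east-north-up frame): v₁ = (-0.611, -0.729, -0.309), v₂ = (-0.951, -0.255, -0.174).
The plane normal is n = v₁ × v₂ ∝ (-0.048, -0.188, 0.537).
True dip = arccos(n_z / |n|) = arccos(0.9407) = 19.8°.
Dip direction = atan2(-0.048, -0.188) = 194° (azimuth of n's horizontal projection).

true dip 20°, dip direction 195°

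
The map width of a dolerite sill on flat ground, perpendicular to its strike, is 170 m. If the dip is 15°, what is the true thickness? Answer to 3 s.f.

44.0 m

True thickness t = w · sin(dip) = 170 × sin 15°
t = 170 × 0.2588 = 43.999 m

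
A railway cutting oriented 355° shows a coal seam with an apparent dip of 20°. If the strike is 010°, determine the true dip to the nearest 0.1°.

54.6°

β = acute angle between strike 010° and section 355° = 15°.
tan δ = tan α / sin β = tan 20° / sin 15° = 0.3640 / 0.2588 = 1.4063
δ = arctan(1.4063) = 54.58°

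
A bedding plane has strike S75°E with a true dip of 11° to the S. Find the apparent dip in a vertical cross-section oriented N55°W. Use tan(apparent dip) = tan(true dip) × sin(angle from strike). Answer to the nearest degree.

4°

The section lies 20° from the strike.
tan α = tan 11° × sin 20° = 0.1944 × 0.3420 = 0.0665
apparent dip = arctan 0.0665 = 3.80°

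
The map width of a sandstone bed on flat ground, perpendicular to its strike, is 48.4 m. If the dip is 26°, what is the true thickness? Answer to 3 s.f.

True thickness t = w · sin(dip) = 48.4 × sin 26°
t = 48.4 × 0.4384 = 21.217 m

21.2 m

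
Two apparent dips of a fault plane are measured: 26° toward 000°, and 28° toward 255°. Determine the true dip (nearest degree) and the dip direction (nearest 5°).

true dip 40°, dip direction 305°

The two traces are lines in the plane: v₁ = (sin 0°·cos 26°, cos 0°·cos 26°, −sin 26°), v₂ = (sin 255°·cos 28°, cos 255°·cos 28°, −sin 28°).
The plane normal is n = v₁ × v₂ ∝ (-0.522, 0.374, 0.767).
tan δ = √(n_x²+n_y²)/n_z = 0.642/0.767, so δ = 40.0°.
Dip direction = atan2(-0.522, 0.374) = 306° (azimuth of n's horizontal projection).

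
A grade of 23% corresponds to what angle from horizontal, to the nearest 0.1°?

tan θ = 23/100 = 0.2300
θ = arctan(0.2300) = 12.95°

13.0°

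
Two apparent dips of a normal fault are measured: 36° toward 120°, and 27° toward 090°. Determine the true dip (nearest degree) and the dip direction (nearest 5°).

true dip 37°, dip direction 140°

The two traces are lines in the plane: v₁ = (sin 120°·cos 36°, cos 120°·cos 36°, −sin 36°), v₂ = (sin 90°·cos 27°, cos 90°·cos 27°, −sin 27°).
Cross product v₁ × v₂ gives the pole to the plane: n ∝ (0.184, -0.206, 0.360).
Dip δ = arctan(|n_h|/n_z) = arctan(0.276/0.360) = 37.4°.
Dip direction = azimuth of (n_x, n_y) = atan2(0.184, -0.206) = 138°.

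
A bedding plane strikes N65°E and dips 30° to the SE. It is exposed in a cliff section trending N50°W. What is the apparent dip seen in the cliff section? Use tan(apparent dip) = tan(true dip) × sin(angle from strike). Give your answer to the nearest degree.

28°

The section lies 65° from the strike.
tan α = tan 30° × sin 65° = 0.5774 × 0.9063 = 0.5233
α = arctan(0.5233) = 27.62°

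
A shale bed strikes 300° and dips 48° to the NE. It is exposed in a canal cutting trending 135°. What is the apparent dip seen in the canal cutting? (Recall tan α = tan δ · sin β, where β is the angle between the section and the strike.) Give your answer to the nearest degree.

16°

The strike is 300° and the section trends 135°; the acute angle between them is β = 15°.
tan α = tan 48° × sin 15° = 1.1106 × 0.2588 = 0.2874
α = arctan(0.2874) = 16.04°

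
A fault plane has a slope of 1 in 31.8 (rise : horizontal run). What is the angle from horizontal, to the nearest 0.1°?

1.8°

tan θ = 1/31.8 = 0.0314
θ = arctan(0.0314) = 1.80°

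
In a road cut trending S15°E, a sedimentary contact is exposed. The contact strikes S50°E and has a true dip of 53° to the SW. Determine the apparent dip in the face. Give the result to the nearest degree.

37°

Angle between strike (S50°E) and section (S15°E): β = 35°.
tan(apparent dip) = tan 53° · sin 35° = 0.7612
apparent dip = arctan 0.7612 = 37.28°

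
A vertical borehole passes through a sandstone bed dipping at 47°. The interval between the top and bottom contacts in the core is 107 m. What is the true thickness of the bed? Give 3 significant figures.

True thickness t = h · cos(dip) = 107 × cos 47°
t = 107 × 0.6820 = 72.974 m

73.0 m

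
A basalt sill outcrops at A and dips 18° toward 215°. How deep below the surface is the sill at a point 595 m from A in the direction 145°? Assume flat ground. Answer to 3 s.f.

The hole lies 70° from the dip direction, so the down-dip offset is 595 × cos 70° = 203.50 m.
Depth = down-dip offset × tan(dip) = 203.50 × tan 18° = 203.50 × 0.3249
Depth = 66.12 m

66.1 m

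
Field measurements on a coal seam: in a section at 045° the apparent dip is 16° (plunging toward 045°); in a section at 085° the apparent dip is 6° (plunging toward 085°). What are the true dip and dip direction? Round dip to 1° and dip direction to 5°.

Represent each trace as a vector plunging at its apparent dip toward its trend (east-north-up frame): v₁ = (0.680, 0.680, -0.276), v₂ = (0.991, 0.087, -0.105).
The plane normal is n = v₁ × v₂ ∝ (0.047, 0.202, 0.615).
True dip = arccos(n_z / |n|) = arccos(0.9475) = 18.7°.
Dip direction = atan2(0.047, 0.202) = 13° (azimuth of n's horizontal projection).

true dip 19°, dip direction 015°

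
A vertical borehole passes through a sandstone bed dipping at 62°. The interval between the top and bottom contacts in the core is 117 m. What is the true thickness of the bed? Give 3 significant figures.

True thickness t = h · cos(dip) = 117 × cos 62°
t = 117 × 0.4695 = 54.928 m

54.9 m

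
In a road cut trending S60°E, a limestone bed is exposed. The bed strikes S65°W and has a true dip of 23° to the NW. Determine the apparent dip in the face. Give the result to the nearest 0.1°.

19.2°

Angle between strike (S65°W) and section (S60°E): β = 55°.
tan α = tan 23° × sin 55° = 0.4245 × 0.8192 = 0.3477
α = arctan(0.3477) = 19.17°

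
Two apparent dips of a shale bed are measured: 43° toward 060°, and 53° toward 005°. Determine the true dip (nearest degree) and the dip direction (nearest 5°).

true dip 53°, dip direction 015°

Represent each trace as a vector plunging at its apparent dip toward its trend (east-north-up frame): v₁ = (0.633, 0.366, -0.682), v₂ = (0.052, 0.600, -0.799).
n = v₁ × v₂ = (0.117, 0.470, 0.361) (taken with n_z > 0).
True dip = arccos(n_z / |n|) = arccos(0.5971) = 53.3°.
Dip direction = azimuth of (n_x, n_y) = atan2(0.117, 0.470) = 14°.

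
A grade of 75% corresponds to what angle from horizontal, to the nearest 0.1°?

tan θ = 75/100 = 0.7500
θ = arctan(0.7500) = 36.87°

36.9°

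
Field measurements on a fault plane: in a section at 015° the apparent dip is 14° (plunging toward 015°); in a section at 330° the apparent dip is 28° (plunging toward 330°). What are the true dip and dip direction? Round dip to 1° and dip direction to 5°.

Represent each trace as a vector plunging at its apparent dip toward its trend (east-north-up frame): v₁ = (0.251, 0.937, -0.242), v₂ = (-0.441, 0.765, -0.469).
The plane normal is n = v₁ × v₂ ∝ (-0.255, 0.225, 0.606).
tan δ = √(n_x²+n_y²)/n_z = 0.340/0.606, so δ = 29.3°.
Dip direction = atan2(-0.255, 0.225) = 311° (azimuth of n's horizontal projection).

true dip 29°, dip direction 310°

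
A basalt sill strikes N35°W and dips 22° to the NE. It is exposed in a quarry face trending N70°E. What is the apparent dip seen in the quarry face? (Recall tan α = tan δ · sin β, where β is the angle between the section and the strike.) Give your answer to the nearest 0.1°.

21.3°

The section lies 75° from the strike.
tan α = tan 22° × sin 75° = 0.4040 × 0.9659 = 0.3903
apparent dip = arctan 0.3903 = 21.32°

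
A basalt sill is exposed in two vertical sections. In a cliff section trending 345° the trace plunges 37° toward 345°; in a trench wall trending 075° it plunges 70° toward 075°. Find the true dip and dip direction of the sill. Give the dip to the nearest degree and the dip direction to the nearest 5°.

true dip 71°, dip direction 060°

The two traces are lines in the plane: v₁ = (sin 345°·cos 37°, cos 345°·cos 37°, −sin 37°), v₂ = (sin 75°·cos 70°, cos 75°·cos 70°, −sin 70°).
The plane normal is n = v₁ × v₂ ∝ (0.672, 0.393, 0.273).
tan δ = √(n_x²+n_y²)/n_z = 0.778/0.273, so δ = 70.7°.
Dip direction = azimuth of (n_x, n_y) = atan2(0.672, 0.393) = 60°.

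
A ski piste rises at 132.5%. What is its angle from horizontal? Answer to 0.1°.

tan θ = 132.5/100 = 1.3250
θ = arctan(1.3250) = 52.96°

53.0°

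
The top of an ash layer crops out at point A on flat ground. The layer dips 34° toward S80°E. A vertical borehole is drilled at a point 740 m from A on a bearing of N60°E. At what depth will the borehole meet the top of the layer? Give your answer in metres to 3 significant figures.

382 m

The hole lies 40° from the dip direction, so the down-dip offset is 740 × cos 40° = 566.87 m.
Depth = down-dip offset × tan(dip) = 566.87 × tan 34° = 566.87 × 0.6745
Depth = 382.36 m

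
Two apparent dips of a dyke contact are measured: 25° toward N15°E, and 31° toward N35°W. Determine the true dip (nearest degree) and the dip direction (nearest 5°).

The two traces are lines in the plane: v₁ = (sin 15°·cos 25°, cos 15°·cos 25°, −sin 25°), v₂ = (sin 325°·cos 31°, cos 325°·cos 31°, −sin 31°).
Cross product v₁ × v₂ gives the pole to the plane: n ∝ (-0.154, 0.329, 0.595).
Dip δ = arctan(|n_h|/n_z) = arctan(0.363/0.595) = 31.4°.
The horizontal component of n points toward azimuth atan2(n_x, n_y) = 335°, the dip direction.

true dip 31°, dip direction 335°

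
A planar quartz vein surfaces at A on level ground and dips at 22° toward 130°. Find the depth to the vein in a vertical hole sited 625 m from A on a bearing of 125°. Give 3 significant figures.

The hole lies 5° from the dip direction, so the down-dip offset is 625 × cos 5° = 622.62 m.
Depth = down-dip offset × tan(dip) = 622.62 × tan 22° = 622.62 × 0.4040
Depth = 251.56 m

252 m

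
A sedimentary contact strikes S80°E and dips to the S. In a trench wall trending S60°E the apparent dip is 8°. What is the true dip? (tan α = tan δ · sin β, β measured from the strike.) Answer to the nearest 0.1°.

22.3°

The section is 20° from the strike.
tan(true dip) = tan 8° / sin 20° = 0.4109
δ = arctan(0.4109) = 22.34°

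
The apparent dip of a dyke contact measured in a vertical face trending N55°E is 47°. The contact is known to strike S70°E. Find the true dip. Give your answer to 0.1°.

β = acute angle between strike S70°E and section N55°E = 55°.
tan δ = tan α / sin β = tan 47° / sin 55° = 1.0724 / 0.8192 = 1.3091
true dip = arctan 1.3091 = 52.62°

52.6°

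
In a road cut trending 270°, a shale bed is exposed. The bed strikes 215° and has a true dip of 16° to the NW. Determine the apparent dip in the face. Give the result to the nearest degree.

13°

The strike is 215° and the section trends 270°; the acute angle between them is β = 55°.
tan α = tan 16° × sin 55° = 0.2867 × 0.8192 = 0.2349
α = arctan(0.2349) = 13.22°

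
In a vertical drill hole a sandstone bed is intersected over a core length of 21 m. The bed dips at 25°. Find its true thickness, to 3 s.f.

19.0 m

True thickness t = h · cos(dip) = 21 × cos 25°
t = 21 × 0.9063 = 19.032 m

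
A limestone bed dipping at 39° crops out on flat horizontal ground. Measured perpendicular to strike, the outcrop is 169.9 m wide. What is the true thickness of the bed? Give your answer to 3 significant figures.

True thickness t = w · sin(dip) = 169.9 × sin 39°
t = 169.9 × 0.6293 = 106.922 m

107 m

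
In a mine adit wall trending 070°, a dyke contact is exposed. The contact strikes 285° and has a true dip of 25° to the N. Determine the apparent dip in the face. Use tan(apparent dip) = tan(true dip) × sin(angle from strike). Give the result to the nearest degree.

Angle between strike (285°) and section (070°): β = 35°.
tan(apparent dip) = tan 25° · sin 35° = 0.2675
apparent dip = arctan 0.2675 = 14.97°

15°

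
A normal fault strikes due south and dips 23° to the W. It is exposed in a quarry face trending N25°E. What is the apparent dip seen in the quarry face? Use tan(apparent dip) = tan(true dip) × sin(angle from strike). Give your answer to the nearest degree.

10°

The section lies 25° from the strike.
tan α = tan 23° × sin 25° = 0.4245 × 0.4226 = 0.1794
α = arctan(0.1794) = 10.17°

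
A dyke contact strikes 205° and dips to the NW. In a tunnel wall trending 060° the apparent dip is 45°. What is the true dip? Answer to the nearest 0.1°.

60.2°

β = acute angle between strike 205° and section 060° = 35°.
tan δ = tan α / sin β = tan 45° / sin 35° = 1.0000 / 0.5736 = 1.7434
δ = arctan(1.7434) = 60.16°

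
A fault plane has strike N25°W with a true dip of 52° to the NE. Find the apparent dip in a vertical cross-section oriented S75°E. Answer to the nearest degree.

The section lies 50° from the strike.
tan α = tan 52° × sin 50° = 1.2799 × 0.7660 = 0.9805
apparent dip = arctan 0.9805 = 44.44°

44°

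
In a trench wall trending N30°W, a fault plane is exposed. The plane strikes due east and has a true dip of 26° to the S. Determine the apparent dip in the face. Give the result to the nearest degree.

23°

Angle between strike (due east) and section (N30°W): β = 60°.
tan(apparent dip) = tan 26° · sin 60° = 0.4224
α = arctan(0.4224) = 22.90°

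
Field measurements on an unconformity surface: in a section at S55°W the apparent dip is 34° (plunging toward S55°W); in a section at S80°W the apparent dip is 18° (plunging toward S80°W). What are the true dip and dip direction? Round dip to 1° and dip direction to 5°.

true dip 44°, dip direction 190°

Represent each trace as a vector plunging at its apparent dip toward its trend (east-north-up frame): v₁ = (-0.679, -0.476, -0.559), v₂ = (-0.937, -0.165, -0.309).
n = v₁ × v₂ = (-0.055, -0.314, 0.333) (taken with n_z > 0).
True dip = arccos(n_z / |n|) = arccos(0.7228) = 43.7°.
Dip direction = atan2(-0.055, -0.314) = 190° (azimuth of n's horizontal projection).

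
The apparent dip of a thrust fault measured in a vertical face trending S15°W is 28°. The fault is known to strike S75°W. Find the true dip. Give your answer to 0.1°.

The section is 60° from the strike.
tan δ = tan α / sin β = tan 28° / sin 60° = 0.5317 / 0.8660 = 0.6140
δ = arctan(0.6140) = 31.55°

31.5°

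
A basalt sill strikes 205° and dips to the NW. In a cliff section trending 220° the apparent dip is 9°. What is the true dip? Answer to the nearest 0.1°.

The section is 15° from the strike.
tan δ = tan α / sin β = tan 9° / sin 15° = 0.1584 / 0.2588 = 0.6120
δ = arctan(0.6120) = 31.46°

31.5°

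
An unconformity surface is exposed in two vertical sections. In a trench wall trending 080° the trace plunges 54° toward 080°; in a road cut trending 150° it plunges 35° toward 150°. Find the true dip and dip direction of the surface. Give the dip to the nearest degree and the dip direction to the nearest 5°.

Represent each trace as a vector plunging at its apparent dip toward its trend (east-north-up frame): v₁ = (0.579, 0.102, -0.809), v₂ = (0.410, -0.709, -0.574).
The plane normal is n = v₁ × v₂ ∝ (0.632, -0.001, 0.452).
Dip δ = arctan(|n_h|/n_z) = arctan(0.632/0.452) = 54.4°.
Dip direction = azimuth of (n_x, n_y) = atan2(0.632, -0.001) = 90°.

true dip 54°, dip direction 090°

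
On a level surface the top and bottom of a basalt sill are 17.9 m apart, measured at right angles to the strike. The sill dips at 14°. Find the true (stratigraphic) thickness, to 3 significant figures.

4.33 m

True thickness t = w · sin(dip) = 17.9 × sin 14°
t = 17.9 × 0.2419 = 4.330 m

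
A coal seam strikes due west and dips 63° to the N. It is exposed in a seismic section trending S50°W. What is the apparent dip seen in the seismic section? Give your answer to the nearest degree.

The section lies 40° from the strike.
tan(apparent dip) = tan 63° · sin 40° = 1.2615
α = arctan(1.2615) = 51.60°

52°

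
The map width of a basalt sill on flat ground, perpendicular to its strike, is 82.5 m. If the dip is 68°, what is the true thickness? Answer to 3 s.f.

76.5 m

True thickness t = w · sin(dip) = 82.5 × sin 68°
t = 82.5 × 0.9272 = 76.493 m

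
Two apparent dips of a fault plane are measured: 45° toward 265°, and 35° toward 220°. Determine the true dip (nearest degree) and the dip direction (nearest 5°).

true dip 45°, dip direction 265°

Each apparent-dip line lies in the plane. As unit vectors (x east, y north, z up), v₁ plunges 45°→265° and v₂ plunges 35°→220°.
Cross product v₁ × v₂ gives the pole to the plane: n ∝ (-0.408, -0.032, 0.410).
tan δ = √(n_x²+n_y²)/n_z = 0.410/0.410, so δ = 45.0°.
Dip direction = atan2(-0.408, -0.032) = 266° (azimuth of n's horizontal projection).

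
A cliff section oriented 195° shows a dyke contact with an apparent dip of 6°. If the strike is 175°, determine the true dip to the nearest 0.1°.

17.1°

The section is 20° from the strike.
tan(true dip) = tan 6° / sin 20° = 0.3073
true dip = arctan 0.3073 = 17.08°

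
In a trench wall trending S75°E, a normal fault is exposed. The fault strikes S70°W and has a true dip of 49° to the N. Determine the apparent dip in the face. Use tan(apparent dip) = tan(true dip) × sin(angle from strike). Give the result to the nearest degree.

The strike is S70°W and the section trends S75°E; the acute angle between them is β = 35°.
tan α = tan 49° × sin 35° = 1.1504 × 0.5736 = 0.6598
α = arctan(0.6598) = 33.42°

33°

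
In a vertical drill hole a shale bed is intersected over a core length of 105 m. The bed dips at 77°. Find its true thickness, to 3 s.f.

True thickness t = h · cos(dip) = 105 × cos 77°
t = 105 × 0.2250 = 23.620 m

23.6 m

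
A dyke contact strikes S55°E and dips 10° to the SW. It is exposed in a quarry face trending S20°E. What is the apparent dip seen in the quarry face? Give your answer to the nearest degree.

6°

The section lies 35° from the strike.
tan α = tan 10° × sin 35° = 0.1763 × 0.5736 = 0.1011
α = arctan(0.1011) = 5.78°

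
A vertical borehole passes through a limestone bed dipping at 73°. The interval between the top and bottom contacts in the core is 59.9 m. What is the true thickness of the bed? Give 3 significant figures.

True thickness t = h · cos(dip) = 59.9 × cos 73°
t = 59.9 × 0.2924 = 17.513 m

17.5 m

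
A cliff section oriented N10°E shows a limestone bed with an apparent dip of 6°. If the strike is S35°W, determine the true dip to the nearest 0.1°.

14.0°

β = acute angle between strike S35°W and section N10°E = 25°.
tan(true dip) = tan 6° / sin 25° = 0.2487
true dip = arctan 0.2487 = 13.97°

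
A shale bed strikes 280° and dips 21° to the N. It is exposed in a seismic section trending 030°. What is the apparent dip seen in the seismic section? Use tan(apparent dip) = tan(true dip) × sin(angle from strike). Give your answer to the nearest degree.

20°

The section lies 70° from the strike.
tan α = tan 21° × sin 70° = 0.3839 × 0.9397 = 0.3607
α = arctan(0.3607) = 19.84°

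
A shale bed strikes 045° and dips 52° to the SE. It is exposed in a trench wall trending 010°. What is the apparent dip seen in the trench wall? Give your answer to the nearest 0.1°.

The section lies 35° from the strike.
tan(apparent dip) = tan 52° · sin 35° = 0.7341
α = arctan(0.7341) = 36.28°

36.3°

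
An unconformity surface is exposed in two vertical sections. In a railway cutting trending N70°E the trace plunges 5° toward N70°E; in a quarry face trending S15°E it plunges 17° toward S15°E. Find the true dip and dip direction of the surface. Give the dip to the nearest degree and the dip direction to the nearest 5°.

The two traces are lines in the plane: v₁ = (sin 70°·cos 5°, cos 70°·cos 5°, −sin 5°), v₂ = (sin 165°·cos 17°, cos 165°·cos 17°, −sin 17°).
n = v₁ × v₂ = (0.180, -0.252, 0.949) (taken with n_z > 0).
tan δ = √(n_x²+n_y²)/n_z = 0.310/0.949, so δ = 18.1°.
Dip direction = azimuth of (n_x, n_y) = atan2(0.180, -0.252) = 144°.

true dip 18°, dip direction 145°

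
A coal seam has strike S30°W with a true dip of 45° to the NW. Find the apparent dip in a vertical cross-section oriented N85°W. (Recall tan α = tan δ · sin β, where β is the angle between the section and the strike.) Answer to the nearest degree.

The strike is S30°W and the section trends N85°W; the acute angle between them is β = 65°.
tan(apparent dip) = tan 45° · sin 65° = 0.9063
apparent dip = arctan 0.9063 = 42.19°

42°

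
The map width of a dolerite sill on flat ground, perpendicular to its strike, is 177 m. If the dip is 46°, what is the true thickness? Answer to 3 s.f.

True thickness t = w · sin(dip) = 177 × sin 46°
t = 177 × 0.7193 = 127.323 m

127 m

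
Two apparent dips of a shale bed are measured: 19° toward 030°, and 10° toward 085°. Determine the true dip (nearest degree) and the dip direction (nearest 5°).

The two traces are lines in the plane: v₁ = (sin 30°·cos 19°, cos 30°·cos 19°, −sin 19°), v₂ = (sin 85°·cos 10°, cos 85°·cos 10°, −sin 10°).
The plane normal is n = v₁ × v₂ ∝ (0.114, 0.237, 0.763).
tan δ = √(n_x²+n_y²)/n_z = 0.263/0.763, so δ = 19.0°.
The horizontal component of n points toward azimuth atan2(n_x, n_y) = 26°, the dip direction.

true dip 19°, dip direction 025°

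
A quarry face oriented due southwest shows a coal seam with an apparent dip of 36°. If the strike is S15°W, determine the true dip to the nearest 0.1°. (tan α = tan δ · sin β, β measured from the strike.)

55.5°

β = acute angle between strike S15°W and section due southwest = 30°.
tan δ = tan α / sin β = tan 36° / sin 30° = 0.7265 / 0.5000 = 1.4531
δ = arctan(1.4531) = 55.46°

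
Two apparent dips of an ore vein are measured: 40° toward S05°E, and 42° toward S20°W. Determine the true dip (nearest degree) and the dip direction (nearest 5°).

true dip 42°, dip direction 195°

Represent each trace as a vector plunging at its apparent dip toward its trend (east-north-up frame): v₁ = (0.067, -0.763, -0.643), v₂ = (-0.254, -0.698, -0.669).
The plane normal is n = v₁ × v₂ ∝ (-0.062, -0.208, 0.241).
True dip = arccos(n_z / |n|) = arccos(0.7425) = 42.1°.
Dip direction = azimuth of (n_x, n_y) = atan2(-0.062, -0.208) = 197°.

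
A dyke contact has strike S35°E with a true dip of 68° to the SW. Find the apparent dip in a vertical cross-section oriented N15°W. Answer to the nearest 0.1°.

40.2°

Angle between strike (S35°E) and section (N15°W): β = 20°.
tan α = tan 68° × sin 20° = 2.4751 × 0.3420 = 0.8465
α = arctan(0.8465) = 40.25°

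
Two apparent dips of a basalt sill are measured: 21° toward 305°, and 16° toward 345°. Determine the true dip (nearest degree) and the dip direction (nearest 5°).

true dip 21°, dip direction 305°

Represent each trace as a vector plunging at its apparent dip toward its trend (east-north-up frame): v₁ = (-0.765, 0.535, -0.358), v₂ = (-0.249, 0.929, -0.276).
Cross product v₁ × v₂ gives the pole to the plane: n ∝ (-0.185, 0.122, 0.577).
Dip δ = arctan(|n_h|/n_z) = arctan(0.222/0.577) = 21.0°.
Dip direction = azimuth of (n_x, n_y) = atan2(-0.185, 0.122) = 303°.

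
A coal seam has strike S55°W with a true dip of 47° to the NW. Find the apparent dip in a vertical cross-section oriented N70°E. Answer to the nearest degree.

16°

The strike is S55°W and the section trends N70°E; the acute angle between them is β = 15°.
tan(apparent dip) = tan 47° · sin 15° = 0.2775
α = arctan(0.2775) = 15.51°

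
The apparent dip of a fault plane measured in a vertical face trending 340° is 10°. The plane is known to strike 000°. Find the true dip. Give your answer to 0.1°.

β = acute angle between strike 000° and section 340° = 20°.
tan(true dip) = tan 10° / sin 20° = 0.5155
δ = arctan(0.5155) = 27.27°

27.3°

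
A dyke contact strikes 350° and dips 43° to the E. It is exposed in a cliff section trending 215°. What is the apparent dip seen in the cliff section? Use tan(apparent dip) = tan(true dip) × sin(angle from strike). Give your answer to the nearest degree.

33°

The strike is 350° and the section trends 215°; the acute angle between them is β = 45°.
tan(apparent dip) = tan 43° · sin 45° = 0.6594
apparent dip = arctan 0.6594 = 33.40°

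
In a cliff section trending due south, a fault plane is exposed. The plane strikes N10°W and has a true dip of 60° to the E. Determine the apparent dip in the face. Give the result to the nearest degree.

Angle between strike (N10°W) and section (due south): β = 10°.
tan α = tan 60° × sin 10° = 1.7321 × 0.1736 = 0.3008
apparent dip = arctan 0.3008 = 16.74°

17°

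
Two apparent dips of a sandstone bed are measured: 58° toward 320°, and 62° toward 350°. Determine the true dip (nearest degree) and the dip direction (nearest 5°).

Represent each trace as a vector plunging at its apparent dip toward its trend (east-north-up frame): v₁ = (-0.341, 0.406, -0.848), v₂ = (-0.082, 0.462, -0.883).
n = v₁ × v₂ = (-0.034, 0.232, 0.124) (taken with n_z > 0).
tan δ = √(n_x²+n_y²)/n_z = 0.234/0.124, so δ = 62.0°.
Dip direction = atan2(-0.034, 0.232) = 352° (azimuth of n's horizontal projection).

true dip 62°, dip direction 350°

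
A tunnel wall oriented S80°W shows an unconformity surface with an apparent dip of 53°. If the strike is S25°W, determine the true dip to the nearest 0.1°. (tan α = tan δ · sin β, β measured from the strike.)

58.3°

β = acute angle between strike S25°W and section S80°W = 55°.
tan δ = tan α / sin β = tan 53° / sin 55° = 1.3270 / 0.8192 = 1.6200
true dip = arctan 1.6200 = 58.31°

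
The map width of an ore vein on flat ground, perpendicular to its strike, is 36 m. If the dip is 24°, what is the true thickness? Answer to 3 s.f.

True thickness t = w · sin(dip) = 36 × sin 24°
t = 36 × 0.4067 = 14.643 m

14.6 m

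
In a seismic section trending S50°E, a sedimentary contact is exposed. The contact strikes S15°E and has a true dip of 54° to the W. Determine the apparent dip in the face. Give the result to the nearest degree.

The strike is S15°E and the section trends S50°E; the acute angle between them is β = 35°.
tan α = tan 54° × sin 35° = 1.3764 × 0.5736 = 0.7895
α = arctan(0.7895) = 38.29°

38°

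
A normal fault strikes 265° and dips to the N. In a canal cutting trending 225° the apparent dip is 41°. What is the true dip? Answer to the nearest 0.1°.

53.5°

The section is 40° from the strike.
tan δ = tan α / sin β = tan 41° / sin 40° = 0.8693 / 0.6428 = 1.3524
δ = arctan(1.3524) = 53.52°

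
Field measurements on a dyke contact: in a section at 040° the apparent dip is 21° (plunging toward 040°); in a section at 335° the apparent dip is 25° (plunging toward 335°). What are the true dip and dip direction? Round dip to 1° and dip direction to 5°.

Each apparent-dip line lies in the plane. As unit vectors (x east, y north, z up), v₁ plunges 21°→040° and v₂ plunges 25°→335°.
Cross product v₁ × v₂ gives the pole to the plane: n ∝ (-0.008, 0.391, 0.767).
Dip δ = arctan(|n_h|/n_z) = arctan(0.391/0.767) = 27.0°.
The horizontal component of n points toward azimuth atan2(n_x, n_y) = 359°, the dip direction.

true dip 27°, dip direction 000°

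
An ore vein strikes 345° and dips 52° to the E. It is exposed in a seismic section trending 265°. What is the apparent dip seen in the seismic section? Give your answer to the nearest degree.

52°

The section lies 80° from the strike.
tan(apparent dip) = tan 52° · sin 80° = 1.2605
apparent dip = arctan 1.2605 = 51.57°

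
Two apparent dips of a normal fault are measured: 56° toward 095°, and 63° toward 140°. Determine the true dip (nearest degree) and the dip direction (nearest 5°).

Each apparent-dip line lies in the plane. As unit vectors (x east, y north, z up), v₁ plunges 56°→095° and v₂ plunges 63°→140°.
Cross product v₁ × v₂ gives the pole to the plane: n ∝ (0.245, -0.254, 0.180).
tan δ = √(n_x²+n_y²)/n_z = 0.353/0.180, so δ = 63.1°.
Dip direction = atan2(0.245, -0.254) = 136° (azimuth of n's horizontal projection).

true dip 63°, dip direction 135°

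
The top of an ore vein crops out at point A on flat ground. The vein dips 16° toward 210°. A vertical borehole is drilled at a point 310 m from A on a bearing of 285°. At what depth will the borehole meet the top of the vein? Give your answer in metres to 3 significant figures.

23.0 m

The hole lies 75° from the dip direction, so the down-dip offset is 310 × cos 75° = 80.23 m.
Depth = down-dip offset × tan(dip) = 80.23 × tan 16° = 80.23 × 0.2867
Depth = 23.01 m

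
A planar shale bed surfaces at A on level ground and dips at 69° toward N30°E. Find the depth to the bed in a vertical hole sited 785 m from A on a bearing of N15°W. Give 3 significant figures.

1450 m

The hole lies 45° from the dip direction, so the down-dip offset is 785 × cos 45° = 555.08 m.
Depth = down-dip offset × tan(dip) = 555.08 × tan 69° = 555.08 × 2.6051
Depth = 1446.03 m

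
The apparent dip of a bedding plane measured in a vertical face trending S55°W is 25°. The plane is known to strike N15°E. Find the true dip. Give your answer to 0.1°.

β = acute angle between strike N15°E and section S55°W = 40°.
tan δ = tan α / sin β = tan 25° / sin 40° = 0.4663 / 0.6428 = 0.7254
δ = arctan(0.7254) = 35.96°

36.0°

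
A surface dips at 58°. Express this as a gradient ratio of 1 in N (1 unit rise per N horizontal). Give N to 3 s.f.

1 in 0.625

1 : N means tan θ = 1/N, so N = 1/tan 58° = 1/1.6003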